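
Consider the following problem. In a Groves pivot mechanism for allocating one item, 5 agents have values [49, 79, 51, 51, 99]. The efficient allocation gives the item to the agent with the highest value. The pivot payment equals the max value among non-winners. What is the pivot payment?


Step 1: The efficient winner is agent 4 with value 99
Step 2: Other agents' values: [49, 79, 51, 51]
Step 3: Pivot payment = max(others) = 79
Step 4: The winner pays 79

79


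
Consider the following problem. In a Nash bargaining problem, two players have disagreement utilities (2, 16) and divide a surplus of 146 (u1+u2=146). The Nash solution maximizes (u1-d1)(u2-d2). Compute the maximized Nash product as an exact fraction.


Step 1: The Nash solution splits surplus symmetrically above the disagreement point
Step 2: u1 = (total + d1 - d2)/2 = (146 + 2 - 16)/2 = 66
Step 3: u2 = (total - d1 + d2)/2 = (146 - 2 + 16)/2 = 80
Step 4: Nash product = (66 - 2) * (80 - 16)
Step 5: = 64 * 64 = 4096

4096


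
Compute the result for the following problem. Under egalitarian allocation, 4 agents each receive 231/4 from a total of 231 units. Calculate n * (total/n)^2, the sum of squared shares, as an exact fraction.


Step 1: Each agent's share = 231/4
Step 2: Square of each share = (231/4)^2 = 53361/16
Step 3: Sum of squares = 4 * 53361/16 = 53361/4

53361/4


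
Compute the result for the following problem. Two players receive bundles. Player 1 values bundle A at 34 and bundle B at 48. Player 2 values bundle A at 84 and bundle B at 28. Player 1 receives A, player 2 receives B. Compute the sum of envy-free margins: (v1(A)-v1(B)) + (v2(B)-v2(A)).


Step 1: Player 1's margin = v1(A) - v1(B) = 34 - 48 = -14
Step 2: Player 2's margin = v2(B) - v2(A) = 28 - 84 = -56
Step 3: Total margin = -14 + -56 = -70

-70


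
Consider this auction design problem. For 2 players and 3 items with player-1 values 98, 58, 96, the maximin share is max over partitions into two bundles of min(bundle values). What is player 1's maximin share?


Step 1: Item values = 98, 58, 96
Step 2: Enumerate all 2-bundle partitions and take the smaller bundle:
  Partition 1: {98} vs {58,96} -> bundles 98, 154; min = 98
  Partition 2: {58} vs {98,96} -> bundles 58, 194; min = 58
  Partition 3: {96} vs {98,58} -> bundles 96, 156; min = 96
Step 3: MMS = max(98, 58, 96) = 98

98


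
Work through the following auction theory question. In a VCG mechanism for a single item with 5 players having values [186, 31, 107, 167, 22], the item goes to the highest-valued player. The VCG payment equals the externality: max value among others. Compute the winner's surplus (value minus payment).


Step 1: The winner is the agent with the highest value: agent 0 with value 186
Step 2: Values of other agents: [31, 107, 167, 22]
Step 3: VCG payment = max of others' values = 167
Step 4: Surplus = 186 - 167 = 19

19


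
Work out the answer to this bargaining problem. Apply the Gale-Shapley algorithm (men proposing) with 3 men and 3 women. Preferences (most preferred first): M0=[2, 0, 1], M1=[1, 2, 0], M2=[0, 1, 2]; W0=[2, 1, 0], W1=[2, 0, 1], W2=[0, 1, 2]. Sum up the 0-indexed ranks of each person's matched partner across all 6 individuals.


Step 1: Run Gale-Shapley (men propose, women hold best offer):
  M0 proposes to W2; she accepts
  M1 proposes to W1; she accepts
  M2 proposes to W0; she accepts
Step 2: Final matching: W0-M2, W1-M1, W2-M0
Step 3: 0-indexed ranks (man's rank of his match, then woman's): 0 + 0 + 0 + 2 + 0 + 0
Step 4: Total rank sum = 2

2


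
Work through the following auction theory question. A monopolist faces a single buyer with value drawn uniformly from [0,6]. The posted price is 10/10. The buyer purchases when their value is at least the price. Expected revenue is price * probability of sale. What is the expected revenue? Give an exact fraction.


Step 1: Posted price r = 1, value support [0,6]
Step 2: P(v >= r) = (6 - 1)/6 = 5/6
Step 3: Expected revenue = r * P(v >= r) = 1 * 5/6
Step 4: Revenue = 5/6

5/6


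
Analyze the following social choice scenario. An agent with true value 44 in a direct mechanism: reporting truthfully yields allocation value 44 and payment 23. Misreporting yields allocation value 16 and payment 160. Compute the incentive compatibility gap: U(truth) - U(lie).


Step 1: U(truth) = value - payment = 44 - 23 = 21
Step 2: U(lie) = allocation - payment = 16 - 160 = -144
Step 3: IC gap = 21 - (-144) = 165

165


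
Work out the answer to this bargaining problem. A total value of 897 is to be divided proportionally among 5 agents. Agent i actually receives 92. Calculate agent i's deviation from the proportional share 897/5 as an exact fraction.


Step 1: Proportional share = 897/5
Step 2: Agent's actual allocation = 92
Step 3: Excess = 92 - 897/5 = -437/5

-437/5


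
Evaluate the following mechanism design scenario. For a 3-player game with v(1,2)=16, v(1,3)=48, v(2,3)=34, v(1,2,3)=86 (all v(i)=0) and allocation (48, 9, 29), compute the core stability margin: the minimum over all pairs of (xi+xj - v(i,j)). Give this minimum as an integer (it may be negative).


Step 1: Slack for coalition (1,2): x1+x2 - v12 = 57 - 16 = 41
Step 2: Slack for coalition (1,3): x1+x3 - v13 = 77 - 48 = 29
Step 3: Slack for coalition (2,3): x2+x3 - v23 = 38 - 34 = 4
Step 4: Minimum slack = min(41, 29, 4) = 4, attained by (2,3); no pair can gain by deviating, so the allocation is in the core

4


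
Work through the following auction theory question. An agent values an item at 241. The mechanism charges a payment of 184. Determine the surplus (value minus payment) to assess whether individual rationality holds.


Step 1: Surplus = value - payment = 241 - 184 = 57
Step 2: IR is satisfied (surplus >= 0)

57


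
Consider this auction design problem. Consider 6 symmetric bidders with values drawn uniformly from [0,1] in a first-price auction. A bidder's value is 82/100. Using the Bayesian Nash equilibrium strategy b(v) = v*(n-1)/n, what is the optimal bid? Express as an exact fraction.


Step 1: The symmetric BNE bidding function is b(v) = v * (n-1) / n
Step 2: Substitute v = 41/50 and n = 6
Step 3: b = 41/50 * 5/6
Step 4: b = 41/60

41/60


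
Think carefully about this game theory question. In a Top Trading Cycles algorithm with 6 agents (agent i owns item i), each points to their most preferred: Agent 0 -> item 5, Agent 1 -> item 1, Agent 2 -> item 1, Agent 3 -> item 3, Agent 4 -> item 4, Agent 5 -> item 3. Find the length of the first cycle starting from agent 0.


Step 1: Trace the pointer graph from agent 0: 0 -> 5 -> 3 -> 3
Step 2: A cycle is detected when we revisit agent 3
Step 3: The cycle is: 3 -> 3
Step 4: Cycle length = 1

1


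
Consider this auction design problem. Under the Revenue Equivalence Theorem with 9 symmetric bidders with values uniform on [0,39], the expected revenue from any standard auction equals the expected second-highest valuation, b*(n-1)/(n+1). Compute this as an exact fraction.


Step 1: By Revenue Equivalence, expected revenue = b*(n-1)/(n+1)
Step 2: Substituting n = 9, b = 39
Step 3: Revenue = 39*(9-1)/(9+1) = 39*8/10
Step 4: Revenue = 312/10 = 156/5

156/5


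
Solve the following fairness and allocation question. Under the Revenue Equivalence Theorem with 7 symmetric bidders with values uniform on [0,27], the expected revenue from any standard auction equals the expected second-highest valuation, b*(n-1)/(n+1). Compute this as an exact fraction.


Step 1: By Revenue Equivalence, expected revenue = b*(n-1)/(n+1)
Step 2: Substituting n = 7, b = 27
Step 3: Revenue = 27*(7-1)/(7+1) = 27*6/8
Step 4: Revenue = 162/8 = 81/4

81/4


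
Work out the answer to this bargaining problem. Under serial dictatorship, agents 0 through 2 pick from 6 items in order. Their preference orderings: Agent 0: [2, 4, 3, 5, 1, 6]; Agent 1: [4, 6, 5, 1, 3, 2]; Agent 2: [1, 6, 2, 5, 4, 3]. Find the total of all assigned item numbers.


Step 1: Agent 0 picks item 2
Step 2: Agent 1 picks item 4
Step 3: Agent 2 picks item 1
Step 4: Sum = 2 + 4 + 1 = 7

7


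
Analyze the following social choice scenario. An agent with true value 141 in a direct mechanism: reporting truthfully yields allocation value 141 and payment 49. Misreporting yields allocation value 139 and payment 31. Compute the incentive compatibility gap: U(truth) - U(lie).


Step 1: U(truth) = value - payment = 141 - 49 = 92
Step 2: U(lie) = allocation - payment = 139 - 31 = 108
Step 3: IC gap = 92 - 108 = -16

-16


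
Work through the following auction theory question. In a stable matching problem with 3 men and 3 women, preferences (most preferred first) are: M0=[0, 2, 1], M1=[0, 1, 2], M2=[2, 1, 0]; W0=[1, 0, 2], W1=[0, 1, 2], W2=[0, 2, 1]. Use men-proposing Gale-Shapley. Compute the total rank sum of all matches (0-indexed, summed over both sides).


Step 1: Run Gale-Shapley (men propose, women hold best offer):
  M0 proposes to W0; she accepts
  M1 proposes to W0; she switches from M0
  M2 proposes to W2; she accepts
  M0 proposes to W2; she switches from M2
  M2 proposes to W1; she accepts
Step 2: Final matching: W0-M1, W1-M2, W2-M0
Step 3: 0-indexed ranks (man's rank of his match, then woman's): 0 + 0 + 1 + 2 + 1 + 0
Step 4: Total rank sum = 4

4


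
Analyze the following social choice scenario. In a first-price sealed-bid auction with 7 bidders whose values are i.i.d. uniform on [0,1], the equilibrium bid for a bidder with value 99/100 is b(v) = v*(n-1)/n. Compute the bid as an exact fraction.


Step 1: The symmetric BNE bidding function is b(v) = v * (n-1) / n
Step 2: Substitute v = 99/100 and n = 7
Step 3: b = 99/100 * 6/7
Step 4: b = 297/350

297/350


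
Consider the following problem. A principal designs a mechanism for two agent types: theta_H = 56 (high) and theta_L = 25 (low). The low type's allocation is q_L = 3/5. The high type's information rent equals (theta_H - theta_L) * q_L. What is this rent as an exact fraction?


Step 1: theta_H - theta_L = 56 - 25 = 31
Step 2: Information rent = (theta_H - theta_L) * q_L
Step 3: = 31 * 3/5
Step 4: = 93/5

93/5


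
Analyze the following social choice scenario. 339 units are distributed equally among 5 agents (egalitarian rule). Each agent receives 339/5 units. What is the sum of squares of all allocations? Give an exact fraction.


Step 1: Each agent's share = 339/5
Step 2: Square of each share = (339/5)^2 = 114921/25
Step 3: Sum of squares = 5 * 114921/25 = 114921/5

114921/5


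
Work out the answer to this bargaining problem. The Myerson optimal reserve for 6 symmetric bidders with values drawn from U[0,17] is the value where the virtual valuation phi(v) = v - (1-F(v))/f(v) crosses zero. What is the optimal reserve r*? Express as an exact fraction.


Step 1: For U[0,17], F(v) = v/17 and f(v) = 1/17
Step 2: phi(v) = v - (1 - v/17)/(1/17) = v - (17 - v) = 2v - 17
Step 3: Set phi(r*) = 0: 2r* - 17 = 0
Step 4: r* = 17/2 (the number of bidders n = 6 does not enter)

17/2


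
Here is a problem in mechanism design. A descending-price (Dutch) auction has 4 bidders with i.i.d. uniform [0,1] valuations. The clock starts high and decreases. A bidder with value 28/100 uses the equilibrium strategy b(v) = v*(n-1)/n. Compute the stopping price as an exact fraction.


Step 1: Dutch auctions are strategically equivalent to first-price auctions
Step 2: The equilibrium bid is b(v) = v*(n-1)/n
Step 3: b = 7/25 * 3/4
Step 4: b = 21/100

21/100


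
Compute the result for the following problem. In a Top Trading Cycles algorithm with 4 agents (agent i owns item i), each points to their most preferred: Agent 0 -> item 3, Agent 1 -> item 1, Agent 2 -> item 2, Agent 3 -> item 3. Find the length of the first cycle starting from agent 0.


Step 1: Trace the pointer graph from agent 0: 0 -> 3 -> 3
Step 2: A cycle is detected when we revisit agent 3
Step 3: The cycle is: 3 -> 3
Step 4: Cycle length = 1

1


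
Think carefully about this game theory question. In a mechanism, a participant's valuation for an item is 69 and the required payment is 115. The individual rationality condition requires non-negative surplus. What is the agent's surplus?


Step 1: Surplus = value - payment = 69 - 115 = -46
Step 2: IR is violated (surplus < 0)

-46


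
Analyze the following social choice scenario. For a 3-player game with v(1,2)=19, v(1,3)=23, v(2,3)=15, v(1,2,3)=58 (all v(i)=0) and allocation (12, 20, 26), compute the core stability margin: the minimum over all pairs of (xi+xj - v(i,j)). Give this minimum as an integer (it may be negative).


Step 1: Slack for coalition (1,2): x1+x2 - v12 = 32 - 19 = 13
Step 2: Slack for coalition (1,3): x1+x3 - v13 = 38 - 23 = 15
Step 3: Slack for coalition (2,3): x2+x3 - v23 = 46 - 15 = 31
Step 4: Minimum slack = min(13, 15, 31) = 13, attained by (1,2); no pair can gain by deviating, so the allocation is in the core

13


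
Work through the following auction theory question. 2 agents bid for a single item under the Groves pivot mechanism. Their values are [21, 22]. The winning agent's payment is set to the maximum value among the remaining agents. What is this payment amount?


Step 1: The efficient winner is agent 1 with value 22
Step 2: Other agents' values: [21]
Step 3: Pivot payment = max(others) = 21
Step 4: The winner pays 21

21


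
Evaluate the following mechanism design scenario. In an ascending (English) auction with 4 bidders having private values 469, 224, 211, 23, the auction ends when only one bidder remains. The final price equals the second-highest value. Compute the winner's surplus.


Step 1: Identify the highest value: 469
Step 2: Identify the second-highest value: 224
Step 3: The final price = second-highest value = 224
Step 4: Surplus = 469 - 224 = 245

245


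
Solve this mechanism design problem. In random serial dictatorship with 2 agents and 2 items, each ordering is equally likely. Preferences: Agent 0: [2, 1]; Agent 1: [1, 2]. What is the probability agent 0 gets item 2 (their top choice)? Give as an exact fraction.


Step 1: Agent 0 wants item 2
Step 2: There are 2 possible orderings of agents
Step 3: In 2 orderings, agent 0 gets item 2
Step 4: Probability = 2/2 = 1

1


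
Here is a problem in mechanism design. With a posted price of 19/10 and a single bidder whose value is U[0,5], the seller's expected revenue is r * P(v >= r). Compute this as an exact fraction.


Step 1: Posted price r = 19/10, value support [0,5]
Step 2: P(v >= r) = (5 - 19/10)/5 = 31/50
Step 3: Expected revenue = r * P(v >= r) = 19/10 * 31/50
Step 4: Revenue = 589/500

589/500


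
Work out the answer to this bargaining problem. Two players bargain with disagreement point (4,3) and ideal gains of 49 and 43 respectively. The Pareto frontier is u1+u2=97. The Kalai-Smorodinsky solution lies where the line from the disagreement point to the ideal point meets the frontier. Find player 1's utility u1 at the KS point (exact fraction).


Step 1: At the KS point, (u1-d1)/r1 = (u2-d2)/r2 = t and u1+u2 = 97
Step 2: u1 = d1 + r1*t and u2 = d2 + r2*t, so (d1 + r1*t) + (d2 + r2*t) = 97
Step 3: t = (97 - 4 - 3)/(49 + 43) = 90/92 = 45/46
Step 4: u1 = d1 + r1*t = 4 + 49 * 45/46 = 2389/46
Step 5: (Check: u2 = d2 + r2*t = 2073/46; u1+u2 = 2389/46 + 2073/46 = 97, on the frontier.)

2389/46


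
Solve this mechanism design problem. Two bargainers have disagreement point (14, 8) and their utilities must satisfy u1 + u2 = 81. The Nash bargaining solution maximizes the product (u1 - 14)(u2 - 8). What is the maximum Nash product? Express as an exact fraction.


Step 1: The Nash solution splits surplus symmetrically above the disagreement point
Step 2: u1 = (total + d1 - d2)/2 = (81 + 14 - 8)/2 = 87/2
Step 3: u2 = (total - d1 + d2)/2 = (81 - 14 + 8)/2 = 75/2
Step 4: Nash product = (87/2 - 14) * (75/2 - 8)
Step 5: = 59/2 * 59/2 = 3481/4

3481/4


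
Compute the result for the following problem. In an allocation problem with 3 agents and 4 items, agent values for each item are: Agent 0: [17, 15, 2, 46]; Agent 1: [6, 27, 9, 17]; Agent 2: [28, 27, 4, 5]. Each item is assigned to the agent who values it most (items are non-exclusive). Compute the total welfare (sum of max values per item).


Step 1: For each item, find the maximum value among all agents.
Step 2: Item 0 -> Agent 2 (value 28)
Step 3: Item 1 -> Agent 1 (value 27)
Step 4: Item 2 -> Agent 1 (value 9)
Step 5: Item 3 -> Agent 0 (value 46)
Step 6: Total welfare = 28 + 27 + 9 + 46 = 110

110


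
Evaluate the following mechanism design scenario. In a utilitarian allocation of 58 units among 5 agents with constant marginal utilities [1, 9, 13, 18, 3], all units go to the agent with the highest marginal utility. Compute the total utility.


Step 1: The marginal utilities are [1, 9, 13, 18, 3]
Step 2: The highest marginal utility is 18
Step 3: All 58 units go to that agent
Step 4: Total utility = 18 * 58 = 1044

1044


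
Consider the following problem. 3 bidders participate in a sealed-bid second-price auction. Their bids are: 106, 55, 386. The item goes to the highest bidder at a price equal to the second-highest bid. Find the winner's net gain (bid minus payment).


Step 1: Sort bids in descending order: 386, 106, 55
Step 2: The winning bid is the highest: 386
Step 3: The payment equals the second-highest bid: 106
Step 4: Surplus = winner's bid - payment = 386 - 106 = 280

280


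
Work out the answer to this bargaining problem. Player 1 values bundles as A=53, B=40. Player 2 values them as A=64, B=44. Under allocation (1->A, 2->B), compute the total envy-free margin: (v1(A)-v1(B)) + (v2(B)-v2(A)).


Step 1: Player 1's margin = v1(A) - v1(B) = 53 - 40 = 13
Step 2: Player 2's margin = v2(B) - v2(A) = 44 - 64 = -20
Step 3: Total margin = 13 + -20 = -7

-7


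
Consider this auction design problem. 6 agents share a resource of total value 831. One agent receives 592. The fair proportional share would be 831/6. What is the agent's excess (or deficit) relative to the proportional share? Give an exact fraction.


Step 1: Proportional share = 831/6 = 277/2
Step 2: Agent's actual allocation = 592
Step 3: Excess = 592 - 277/2 = 907/2

907/2


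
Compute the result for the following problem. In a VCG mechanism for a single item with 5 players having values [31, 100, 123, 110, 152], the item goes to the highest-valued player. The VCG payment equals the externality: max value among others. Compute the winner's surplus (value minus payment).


Step 1: The winner is the agent with the highest value: agent 4 with value 152
Step 2: Values of other agents: [31, 100, 123, 110]
Step 3: VCG payment = max of others' values = 123
Step 4: Surplus = 152 - 123 = 29

29


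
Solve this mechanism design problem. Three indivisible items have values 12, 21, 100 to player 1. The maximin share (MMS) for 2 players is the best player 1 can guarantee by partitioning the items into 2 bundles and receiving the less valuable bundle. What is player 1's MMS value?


Step 1: Item values = 12, 21, 100
Step 2: Enumerate all 2-bundle partitions and take the smaller bundle:
  Partition 1: {12} vs {21,100} -> bundles 12, 121; min = 12
  Partition 2: {21} vs {12,100} -> bundles 21, 112; min = 21
  Partition 3: {100} vs {12,21} -> bundles 100, 33; min = 33
Step 3: MMS = max(12, 21, 33) = 33

33


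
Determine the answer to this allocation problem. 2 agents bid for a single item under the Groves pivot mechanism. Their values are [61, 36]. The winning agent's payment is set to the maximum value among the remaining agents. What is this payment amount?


Step 1: The efficient winner is agent 0 with value 61
Step 2: Other agents' values: [36]
Step 3: Pivot payment = max(others) = 36
Step 4: The winner pays 36

36


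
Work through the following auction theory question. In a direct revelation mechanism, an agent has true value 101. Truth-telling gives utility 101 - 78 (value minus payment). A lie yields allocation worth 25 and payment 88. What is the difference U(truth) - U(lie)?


Step 1: U(truth) = value - payment = 101 - 78 = 23
Step 2: U(lie) = allocation - payment = 25 - 88 = -63
Step 3: IC gap = 23 - (-63) = 86

86


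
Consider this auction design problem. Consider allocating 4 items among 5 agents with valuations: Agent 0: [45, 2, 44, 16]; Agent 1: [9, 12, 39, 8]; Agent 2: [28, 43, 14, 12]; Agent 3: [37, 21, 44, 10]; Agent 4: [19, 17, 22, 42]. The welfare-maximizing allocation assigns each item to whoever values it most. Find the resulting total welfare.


Step 1: For each item, find the maximum value among all agents.
Step 2: Item 0 -> Agent 0 (value 45)
Step 3: Item 1 -> Agent 2 (value 43)
Step 4: Item 2 -> Agent 0 (value 44)
Step 5: Item 3 -> Agent 4 (value 42)
Step 6: Total welfare = 45 + 43 + 44 + 42 = 174

174


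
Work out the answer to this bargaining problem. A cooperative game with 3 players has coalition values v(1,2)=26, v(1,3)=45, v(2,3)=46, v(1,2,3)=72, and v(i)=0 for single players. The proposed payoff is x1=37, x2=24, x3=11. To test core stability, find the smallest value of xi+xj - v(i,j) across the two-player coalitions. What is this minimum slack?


Step 1: Slack for coalition (1,2): x1+x2 - v12 = 61 - 26 = 35
Step 2: Slack for coalition (1,3): x1+x3 - v13 = 48 - 45 = 3
Step 3: Slack for coalition (2,3): x2+x3 - v23 = 35 - 46 = -11
Step 4: Minimum slack = min(35, 3, -11) = -11, attained by (2,3); coalition (2,3) can block (slack < 0), so the allocation is not in the core

-11


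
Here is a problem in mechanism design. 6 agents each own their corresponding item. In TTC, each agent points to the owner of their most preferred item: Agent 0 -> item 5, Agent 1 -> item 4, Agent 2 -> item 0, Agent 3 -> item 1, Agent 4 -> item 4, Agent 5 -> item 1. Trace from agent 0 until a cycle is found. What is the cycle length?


Step 1: Trace the pointer graph from agent 0: 0 -> 5 -> 1 -> 4 -> 4
Step 2: A cycle is detected when we revisit agent 4
Step 3: The cycle is: 4 -> 4
Step 4: Cycle length = 1

1


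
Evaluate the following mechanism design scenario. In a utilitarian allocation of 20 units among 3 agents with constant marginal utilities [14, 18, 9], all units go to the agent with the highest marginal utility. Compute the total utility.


Step 1: The marginal utilities are [14, 18, 9]
Step 2: The highest marginal utility is 18
Step 3: All 20 units go to that agent
Step 4: Total utility = 18 * 20 = 360

360


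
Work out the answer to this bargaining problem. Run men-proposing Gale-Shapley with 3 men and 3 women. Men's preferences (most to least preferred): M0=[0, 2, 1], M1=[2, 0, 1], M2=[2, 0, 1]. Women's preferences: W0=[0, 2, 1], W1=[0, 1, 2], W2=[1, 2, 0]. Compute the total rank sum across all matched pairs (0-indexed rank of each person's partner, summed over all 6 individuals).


Step 1: Run Gale-Shapley (men propose, women hold best offer):
  M0 proposes to W0; she accepts
  M1 proposes to W2; she accepts
  M2 proposes to W2; rejected
  M2 proposes to W0; rejected
  M2 proposes to W1; she accepts
Step 2: Final matching: W0-M0, W1-M2, W2-M1
Step 3: 0-indexed ranks (man's rank of his match, then woman's): 0 + 0 + 2 + 2 + 0 + 0
Step 4: Total rank sum = 4

4


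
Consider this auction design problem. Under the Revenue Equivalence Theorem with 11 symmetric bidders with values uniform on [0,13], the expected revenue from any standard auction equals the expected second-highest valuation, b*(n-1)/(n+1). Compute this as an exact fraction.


Step 1: By Revenue Equivalence, expected revenue = b*(n-1)/(n+1)
Step 2: Substituting n = 11, b = 13
Step 3: Revenue = 13*(11-1)/(11+1) = 13*10/12
Step 4: Revenue = 130/12 = 65/6

65/6


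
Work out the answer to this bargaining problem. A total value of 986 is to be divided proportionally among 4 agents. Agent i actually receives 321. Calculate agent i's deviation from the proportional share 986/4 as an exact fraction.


Step 1: Proportional share = 986/4 = 493/2
Step 2: Agent's actual allocation = 321
Step 3: Excess = 321 - 493/2 = 149/2

149/2


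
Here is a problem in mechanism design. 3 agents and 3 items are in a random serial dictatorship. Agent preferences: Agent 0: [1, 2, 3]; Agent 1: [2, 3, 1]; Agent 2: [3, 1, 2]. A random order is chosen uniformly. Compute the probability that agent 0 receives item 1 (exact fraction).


Step 1: Agent 0 wants item 1
Step 2: There are 6 possible orderings of agents
Step 3: In 6 orderings, agent 0 gets item 1
Step 4: Probability = 6/6 = 1

1


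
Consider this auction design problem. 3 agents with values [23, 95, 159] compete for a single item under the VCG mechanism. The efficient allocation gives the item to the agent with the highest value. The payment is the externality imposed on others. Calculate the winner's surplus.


Step 1: The winner is the agent with the highest value: agent 2 with value 159
Step 2: Values of other agents: [23, 95]
Step 3: VCG payment = max of others' values = 95
Step 4: Surplus = 159 - 95 = 64

64


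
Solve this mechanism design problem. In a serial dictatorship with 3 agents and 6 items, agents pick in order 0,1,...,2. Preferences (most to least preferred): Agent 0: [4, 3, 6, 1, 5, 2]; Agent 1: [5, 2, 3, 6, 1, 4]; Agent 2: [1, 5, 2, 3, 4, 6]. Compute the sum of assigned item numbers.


Step 1: Agent 0 picks item 4
Step 2: Agent 1 picks item 5
Step 3: Agent 2 picks item 1
Step 4: Sum = 4 + 5 + 1 = 10

10


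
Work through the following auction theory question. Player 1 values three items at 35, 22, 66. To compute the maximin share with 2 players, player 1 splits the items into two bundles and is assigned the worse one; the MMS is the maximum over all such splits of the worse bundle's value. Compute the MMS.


Step 1: Item values = 35, 22, 66
Step 2: Enumerate all 2-bundle partitions and take the smaller bundle:
  Partition 1: {35} vs {22,66} -> bundles 35, 88; min = 35
  Partition 2: {22} vs {35,66} -> bundles 22, 101; min = 22
  Partition 3: {66} vs {35,22} -> bundles 66, 57; min = 57
Step 3: MMS = max(35, 22, 57) = 57

57


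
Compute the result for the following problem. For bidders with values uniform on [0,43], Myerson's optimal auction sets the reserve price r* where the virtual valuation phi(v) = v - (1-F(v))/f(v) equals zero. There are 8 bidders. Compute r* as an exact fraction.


Step 1: For U[0,43], F(v) = v/43 and f(v) = 1/43
Step 2: phi(v) = v - (1 - v/43)/(1/43) = v - (43 - v) = 2v - 43
Step 3: Set phi(r*) = 0: 2r* - 43 = 0
Step 4: r* = 43/2 (the number of bidders n = 8 does not enter)

43/2


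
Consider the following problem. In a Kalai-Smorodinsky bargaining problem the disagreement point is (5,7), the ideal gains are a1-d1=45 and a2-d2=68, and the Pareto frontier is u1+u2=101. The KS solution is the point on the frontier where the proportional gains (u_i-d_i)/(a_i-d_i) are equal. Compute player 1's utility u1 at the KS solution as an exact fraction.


Step 1: At the KS point, (u1-d1)/r1 = (u2-d2)/r2 = t and u1+u2 = 101
Step 2: u1 = d1 + r1*t and u2 = d2 + r2*t, so (d1 + r1*t) + (d2 + r2*t) = 101
Step 3: t = (101 - 5 - 7)/(45 + 68) = 89/113
Step 4: u1 = d1 + r1*t = 5 + 45 * 89/113 = 4570/113
Step 5: (Check: u2 = d2 + r2*t = 6843/113; u1+u2 = 4570/113 + 6843/113 = 101, on the frontier.)

4570/113


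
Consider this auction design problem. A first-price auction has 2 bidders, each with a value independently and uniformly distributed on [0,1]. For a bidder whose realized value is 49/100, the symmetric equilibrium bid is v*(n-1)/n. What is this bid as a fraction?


Step 1: The symmetric BNE bidding function is b(v) = v * (n-1) / n
Step 2: Substitute v = 49/100 and n = 2
Step 3: b = 49/100 * 1/2
Step 4: b = 49/200

49/200


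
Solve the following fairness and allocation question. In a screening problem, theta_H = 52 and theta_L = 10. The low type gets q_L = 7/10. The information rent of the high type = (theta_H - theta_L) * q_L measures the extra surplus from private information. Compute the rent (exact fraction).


Step 1: theta_H - theta_L = 52 - 10 = 42
Step 2: Information rent = (theta_H - theta_L) * q_L
Step 3: = 42 * 7/10
Step 4: = 147/5

147/5


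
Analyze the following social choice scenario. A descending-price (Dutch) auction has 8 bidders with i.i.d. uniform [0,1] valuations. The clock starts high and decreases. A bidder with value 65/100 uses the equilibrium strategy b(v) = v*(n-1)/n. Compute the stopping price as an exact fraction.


Step 1: Dutch auctions are strategically equivalent to first-price auctions
Step 2: The equilibrium bid is b(v) = v*(n-1)/n
Step 3: b = 13/20 * 7/8
Step 4: b = 91/160

91/160


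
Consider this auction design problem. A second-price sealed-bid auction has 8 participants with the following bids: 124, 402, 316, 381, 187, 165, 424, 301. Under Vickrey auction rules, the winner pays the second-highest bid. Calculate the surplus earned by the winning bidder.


Step 1: Sort bids in descending order: 424, 402, 381, 316, 301, 187, 165, 124
Step 2: The winning bid is the highest: 424
Step 3: The payment equals the second-highest bid: 402
Step 4: Surplus = winner's bid - payment = 424 - 402 = 22

22


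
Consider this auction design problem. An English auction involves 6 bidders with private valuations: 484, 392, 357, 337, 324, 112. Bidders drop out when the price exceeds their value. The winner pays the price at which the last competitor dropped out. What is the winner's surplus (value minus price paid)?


Step 1: Identify the highest value: 484
Step 2: Identify the second-highest value: 392
Step 3: The final price = second-highest value = 392
Step 4: Surplus = 484 - 392 = 92

92


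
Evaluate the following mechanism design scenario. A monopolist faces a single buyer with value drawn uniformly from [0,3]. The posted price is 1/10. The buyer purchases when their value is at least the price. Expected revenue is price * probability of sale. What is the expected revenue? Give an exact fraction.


Step 1: Posted price r = 1/10, value support [0,3]
Step 2: P(v >= r) = (3 - 1/10)/3 = 29/30
Step 3: Expected revenue = r * P(v >= r) = 1/10 * 29/30
Step 4: Revenue = 29/300

29/300


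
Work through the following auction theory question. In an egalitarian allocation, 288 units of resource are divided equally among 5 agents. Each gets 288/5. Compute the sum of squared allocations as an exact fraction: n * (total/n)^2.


Step 1: Each agent's share = 288/5
Step 2: Square of each share = (288/5)^2 = 82944/25
Step 3: Sum of squares = 5 * 82944/25 = 82944/5

82944/5


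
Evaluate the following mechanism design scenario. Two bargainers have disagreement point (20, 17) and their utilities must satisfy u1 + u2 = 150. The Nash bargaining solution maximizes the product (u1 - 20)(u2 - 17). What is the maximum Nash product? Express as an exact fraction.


Step 1: The Nash solution splits surplus symmetrically above the disagreement point
Step 2: u1 = (total + d1 - d2)/2 = (150 + 20 - 17)/2 = 153/2
Step 3: u2 = (total - d1 + d2)/2 = (150 - 20 + 17)/2 = 147/2
Step 4: Nash product = (153/2 - 20) * (147/2 - 17)
Step 5: = 113/2 * 113/2 = 12769/4

12769/4


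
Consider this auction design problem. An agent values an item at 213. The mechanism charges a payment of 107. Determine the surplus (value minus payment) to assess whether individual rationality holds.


Step 1: Surplus = value - payment = 213 - 107 = 106
Step 2: IR is satisfied (surplus >= 0)

106


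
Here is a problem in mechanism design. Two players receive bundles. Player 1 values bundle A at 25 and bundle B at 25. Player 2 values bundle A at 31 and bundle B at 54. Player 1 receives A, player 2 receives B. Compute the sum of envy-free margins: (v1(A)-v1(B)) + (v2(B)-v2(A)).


Step 1: Player 1's margin = v1(A) - v1(B) = 25 - 25 = 0
Step 2: Player 2's margin = v2(B) - v2(A) = 54 - 31 = 23
Step 3: Total margin = 0 + 23 = 23

23


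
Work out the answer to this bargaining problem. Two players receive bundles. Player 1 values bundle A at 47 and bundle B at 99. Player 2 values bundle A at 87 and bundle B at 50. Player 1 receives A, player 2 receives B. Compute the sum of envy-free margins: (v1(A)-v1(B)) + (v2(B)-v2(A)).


Step 1: Player 1's margin = v1(A) - v1(B) = 47 - 99 = -52
Step 2: Player 2's margin = v2(B) - v2(A) = 50 - 87 = -37
Step 3: Total margin = -52 + -37 = -89

-89


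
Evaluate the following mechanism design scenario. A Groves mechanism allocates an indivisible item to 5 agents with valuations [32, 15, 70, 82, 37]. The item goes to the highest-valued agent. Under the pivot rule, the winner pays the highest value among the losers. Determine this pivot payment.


Step 1: The efficient winner is agent 3 with value 82
Step 2: Other agents' values: [32, 15, 70, 37]
Step 3: Pivot payment = max(others) = 70
Step 4: The winner pays 70

70


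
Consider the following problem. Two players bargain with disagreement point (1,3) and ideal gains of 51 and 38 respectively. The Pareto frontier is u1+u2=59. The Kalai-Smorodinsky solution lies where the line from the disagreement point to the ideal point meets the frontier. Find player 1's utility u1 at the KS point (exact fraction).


Step 1: At the KS point, (u1-d1)/r1 = (u2-d2)/r2 = t and u1+u2 = 59
Step 2: u1 = d1 + r1*t and u2 = d2 + r2*t, so (d1 + r1*t) + (d2 + r2*t) = 59
Step 3: t = (59 - 1 - 3)/(51 + 38) = 55/89
Step 4: u1 = d1 + r1*t = 1 + 51 * 55/89 = 2894/89
Step 5: (Check: u2 = d2 + r2*t = 2357/89; u1+u2 = 2894/89 + 2357/89 = 59, on the frontier.)

2894/89


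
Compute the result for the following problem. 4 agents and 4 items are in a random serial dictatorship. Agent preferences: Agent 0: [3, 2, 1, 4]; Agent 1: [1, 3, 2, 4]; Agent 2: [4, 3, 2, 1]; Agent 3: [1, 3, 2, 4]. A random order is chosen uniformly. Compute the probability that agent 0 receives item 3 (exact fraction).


Step 1: Agent 0 wants item 3
Step 2: There are 24 possible orderings of agents
Step 3: In 16 orderings, agent 0 gets item 3
Step 4: Probability = 16/24 = 2/3

2/3


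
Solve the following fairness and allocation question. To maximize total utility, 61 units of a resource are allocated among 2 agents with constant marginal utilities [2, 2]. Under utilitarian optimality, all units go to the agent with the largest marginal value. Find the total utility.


Step 1: The marginal utilities are [2, 2]
Step 2: The highest marginal utility is 2
Step 3: All 61 units go to that agent
Step 4: Total utility = 2 * 61 = 122

122


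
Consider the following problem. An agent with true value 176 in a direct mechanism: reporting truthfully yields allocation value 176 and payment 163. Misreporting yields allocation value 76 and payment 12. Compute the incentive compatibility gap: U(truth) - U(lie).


Step 1: U(truth) = value - payment = 176 - 163 = 13
Step 2: U(lie) = allocation - payment = 76 - 12 = 64
Step 3: IC gap = 13 - 64 = -51

-51


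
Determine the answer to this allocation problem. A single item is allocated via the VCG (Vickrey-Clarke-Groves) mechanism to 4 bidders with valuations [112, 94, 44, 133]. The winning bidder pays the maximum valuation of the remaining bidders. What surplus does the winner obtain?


Step 1: The winner is the agent with the highest value: agent 3 with value 133
Step 2: Values of other agents: [112, 94, 44]
Step 3: VCG payment = max of others' values = 112
Step 4: Surplus = 133 - 112 = 21

21


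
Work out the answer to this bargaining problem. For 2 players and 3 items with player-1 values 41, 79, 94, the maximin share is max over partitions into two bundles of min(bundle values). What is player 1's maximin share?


Step 1: Item values = 41, 79, 94
Step 2: Enumerate all 2-bundle partitions and take the smaller bundle:
  Partition 1: {41} vs {79,94} -> bundles 41, 173; min = 41
  Partition 2: {79} vs {41,94} -> bundles 79, 135; min = 79
  Partition 3: {94} vs {41,79} -> bundles 94, 120; min = 94
Step 3: MMS = max(41, 79, 94) = 94

94


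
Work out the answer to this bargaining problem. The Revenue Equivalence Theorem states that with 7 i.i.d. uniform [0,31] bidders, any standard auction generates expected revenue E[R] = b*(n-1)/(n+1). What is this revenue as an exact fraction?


Step 1: By Revenue Equivalence, expected revenue = b*(n-1)/(n+1)
Step 2: Substituting n = 7, b = 31
Step 3: Revenue = 31*(7-1)/(7+1) = 31*6/8
Step 4: Revenue = 186/8 = 93/4

93/4


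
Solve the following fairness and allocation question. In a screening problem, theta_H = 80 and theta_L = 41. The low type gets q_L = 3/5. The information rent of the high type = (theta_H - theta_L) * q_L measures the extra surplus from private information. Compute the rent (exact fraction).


Step 1: theta_H - theta_L = 80 - 41 = 39
Step 2: Information rent = (theta_H - theta_L) * q_L
Step 3: = 39 * 3/5
Step 4: = 117/5

117/5


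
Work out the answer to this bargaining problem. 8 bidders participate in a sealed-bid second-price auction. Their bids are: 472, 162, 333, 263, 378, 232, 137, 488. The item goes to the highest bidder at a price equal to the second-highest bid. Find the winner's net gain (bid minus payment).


Step 1: Sort bids in descending order: 488, 472, 378, 333, 263, 232, 162, 137
Step 2: The winning bid is the highest: 488
Step 3: The payment equals the second-highest bid: 472
Step 4: Surplus = winner's bid - payment = 488 - 472 = 16

16


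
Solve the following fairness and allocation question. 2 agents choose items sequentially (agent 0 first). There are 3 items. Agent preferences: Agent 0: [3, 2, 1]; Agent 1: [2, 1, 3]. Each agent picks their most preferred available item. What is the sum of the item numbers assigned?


Step 1: Agent 0 picks item 3
Step 2: Agent 1 picks item 2
Step 3: Sum = 3 + 2 = 5

5


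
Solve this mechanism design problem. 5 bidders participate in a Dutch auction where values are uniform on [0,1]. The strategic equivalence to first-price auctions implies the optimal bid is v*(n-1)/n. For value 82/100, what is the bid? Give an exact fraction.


Step 1: Dutch auctions are strategically equivalent to first-price auctions
Step 2: The equilibrium bid is b(v) = v*(n-1)/n
Step 3: b = 41/50 * 4/5
Step 4: b = 82/125

82/125


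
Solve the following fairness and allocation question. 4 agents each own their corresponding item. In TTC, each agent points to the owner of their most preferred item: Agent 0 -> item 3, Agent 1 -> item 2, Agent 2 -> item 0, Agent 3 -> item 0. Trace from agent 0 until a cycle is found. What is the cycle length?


Step 1: Trace the pointer graph from agent 0: 0 -> 3 -> 0
Step 2: A cycle is detected when we revisit agent 0
Step 3: The cycle is: 0 -> 3 -> 0
Step 4: Cycle length = 2

2


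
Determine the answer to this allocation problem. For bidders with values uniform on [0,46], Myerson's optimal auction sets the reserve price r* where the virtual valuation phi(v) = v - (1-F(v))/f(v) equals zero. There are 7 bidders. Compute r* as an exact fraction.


Step 1: For U[0,46], F(v) = v/46 and f(v) = 1/46
Step 2: phi(v) = v - (1 - v/46)/(1/46) = v - (46 - v) = 2v - 46
Step 3: Set phi(r*) = 0: 2r* - 46 = 0
Step 4: r* = 46/2 = 23 (the number of bidders n = 7 does not enter)

23


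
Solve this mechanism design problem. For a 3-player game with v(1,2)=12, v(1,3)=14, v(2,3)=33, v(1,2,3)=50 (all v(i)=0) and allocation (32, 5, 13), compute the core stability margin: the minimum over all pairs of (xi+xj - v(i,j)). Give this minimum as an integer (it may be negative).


Step 1: Slack for coalition (1,2): x1+x2 - v12 = 37 - 12 = 25
Step 2: Slack for coalition (1,3): x1+x3 - v13 = 45 - 14 = 31
Step 3: Slack for coalition (2,3): x2+x3 - v23 = 18 - 33 = -15
Step 4: Minimum slack = min(25, 31, -15) = -15, attained by (2,3); coalition (2,3) can block (slack < 0), so the allocation is not in the core

-15


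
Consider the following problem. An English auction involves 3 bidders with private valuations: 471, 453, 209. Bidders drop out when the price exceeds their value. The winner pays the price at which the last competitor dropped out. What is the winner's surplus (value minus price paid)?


Step 1: Identify the highest value: 471
Step 2: Identify the second-highest value: 453
Step 3: The final price = second-highest value = 453
Step 4: Surplus = 471 - 453 = 18

18
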